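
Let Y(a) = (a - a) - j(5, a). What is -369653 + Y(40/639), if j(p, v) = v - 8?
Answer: -236203195/639 ≈ -3.6965e+5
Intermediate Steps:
j(p, v) = -8 + v
Y(a) = 8 - a (Y(a) = (a - a) - (-8 + a) = 0 + (8 - a) = 8 - a)
-369653 + Y(40/639) = -369653 + (8 - 40/639) = -369653 + 5072/639 = -236203195/639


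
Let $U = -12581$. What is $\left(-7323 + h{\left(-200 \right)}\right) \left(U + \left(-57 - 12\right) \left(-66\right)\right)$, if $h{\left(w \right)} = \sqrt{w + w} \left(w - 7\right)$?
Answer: $58781721 + 33231780 i \approx 5.8782 \cdot 10^{7} + 3.3232 \cdot 10^{7} i$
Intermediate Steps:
$h{\left(w \right)} = \sqrt{2} \sqrt{w} \left(-7 + w\right)$ ($h{\left(w \right)} = \sqrt{2 w} \left(-7 + w\right) = \sqrt{2} \sqrt{w} \left(-7 + w\right)$)
$\left(-7323 + h{\left(-200 \right)}\right) \left(U + \left(-57 - 12\right) \left(-66\right)\right) = \left(-7323 + \sqrt{2} \sqrt{-200} \left(-7 - 200\right)\right) \left(-12581 + \left(-57 - 12\right) \left(-66\right)\right) = \left(-7323 + \sqrt{2} \cdot 10 i \sqrt{2} \left(-207\right)\right) \left(-12581 - -4554\right) = \left(-7323 - 4140 i\right) \left(-12581 + 4554\right) = \left(-7323 - 4140 i\right) \left(-8027\right) = 58781721 + 33231780 i$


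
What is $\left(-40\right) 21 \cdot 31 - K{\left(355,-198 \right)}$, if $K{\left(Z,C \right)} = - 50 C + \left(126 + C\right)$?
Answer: $-35868$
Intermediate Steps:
$K{\left(Z,C \right)} = 126 - 49 C$
$\left(-40\right) 21 \cdot 31 - K{\left(355,-198 \right)} = \left(-40\right) 21 \cdot 31 - \left(126 - -9702\right) = \left(-840\right) 31 - \left(126 + 9702\right) = -26040 - 9828 = -35868$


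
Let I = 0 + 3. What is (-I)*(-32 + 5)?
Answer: 81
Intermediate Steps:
I = 3
(-I)*(-32 + 5) = (-1*3)*(-32 + 5) = -3*(-27) = 81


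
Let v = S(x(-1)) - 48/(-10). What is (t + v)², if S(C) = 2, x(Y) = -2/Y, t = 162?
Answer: 712336/25 ≈ 28493.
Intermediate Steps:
v = 34/5 (v = 2 - 48/(-10) = 2 - 48*(-1)/10 = 2 - 8*(-⅗) = 2 + 24/5 = 34/5 ≈ 6.8000)
(t + v)² = (162 + 34/5)² = (844/5)² = 712336/25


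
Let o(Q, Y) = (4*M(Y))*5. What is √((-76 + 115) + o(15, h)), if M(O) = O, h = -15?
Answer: 3*I*√29 ≈ 16.155*I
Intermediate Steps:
o(Q, Y) = 20*Y (o(Q, Y) = (4*Y)*5 = 20*Y)
√((-76 + 115) + o(15, h)) = √((-76 + 115) + 20*(-15)) = √(39 - 300) = √(-261) = 3*I*√29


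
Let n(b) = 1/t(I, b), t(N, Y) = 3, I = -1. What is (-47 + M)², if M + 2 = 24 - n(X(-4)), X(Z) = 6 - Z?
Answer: 5776/9 ≈ 641.78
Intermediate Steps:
n(b) = ⅓ (n(b) = 1/3 = ⅓)
M = 65/3 (M = -2 + (24 - 1*⅓) = -2 + (24 - ⅓) = -2 + 71/3 = 65/3 ≈ 21.667)
(-47 + M)² = (-47 + 65/3)² = (-76/3)² = 5776/9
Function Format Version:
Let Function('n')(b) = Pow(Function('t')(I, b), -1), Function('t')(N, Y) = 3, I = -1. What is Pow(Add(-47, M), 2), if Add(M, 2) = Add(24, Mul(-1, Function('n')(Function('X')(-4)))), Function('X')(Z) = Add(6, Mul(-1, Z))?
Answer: Rational(5776, 9) ≈ 641.78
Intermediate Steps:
Function('n')(b) = Rational(1, 3) (Function('n')(b) = Pow(3, -1) = Rational(1, 3))
M = Rational(65, 3) (M = Add(-2, Add(24, Mul(-1, Rational(1, 3)))) = Add(-2, Add(24, Rational(-1, 3))) = Add(-2, Rational(71, 3)) = Rational(65, 3) ≈ 21.667)
Pow(Add(-47, M), 2) = Pow(Add(-47, Rational(65, 3)), 2) = Pow(Rational(-76, 3), 2) = Rational(5776, 9)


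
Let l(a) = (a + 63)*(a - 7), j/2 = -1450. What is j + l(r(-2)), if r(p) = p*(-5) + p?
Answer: -2829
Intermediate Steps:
j = -2900 (j = 2*(-1450) = -2900)
r(p) = -4*p (r(p) = -5*p + p = -4*p)
l(a) = (-7 + a)*(63 + a) (l(a) = (63 + a)*(-7 + a) = (-7 + a)*(63 + a))
j + l(r(-2)) = -2900 + (-441 + (-4*(-2))² + 56*(-4*(-2))) = -2900 + (-441 + 8² + 56*8) = -2900 + (-441 + 64 + 448) = -2900 + 71 = -2829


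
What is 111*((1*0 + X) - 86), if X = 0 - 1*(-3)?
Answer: -9213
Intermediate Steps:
X = 3 (X = 0 + 3 = 3)
111*((1*0 + X) - 86) = 111*((1*0 + 3) - 86) = 111*((0 + 3) - 86) = 111*(3 - 86) = 111*(-83) = -9213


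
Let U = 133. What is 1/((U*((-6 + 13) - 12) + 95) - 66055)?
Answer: -1/66625 ≈ -1.5009e-5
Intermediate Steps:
1/((U*((-6 + 13) - 12) + 95) - 66055) = 1/((133*((-6 + 13) - 12) + 95) - 66055) = 1/((133*(7 - 12) + 95) - 66055) = 1/((133*(-5) + 95) - 66055) = 1/((-665 + 95) - 66055) = 1/(-570 - 66055) = 1/(-66625) = -1/66625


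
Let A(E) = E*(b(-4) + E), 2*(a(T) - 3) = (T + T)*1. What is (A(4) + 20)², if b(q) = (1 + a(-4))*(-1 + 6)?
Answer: 1296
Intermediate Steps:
a(T) = 3 + T (a(T) = 3 + ((T + T)*1)/2 = 3 + ((2*T)*1)/2 = 3 + (2*T)/2 = 3 + T)
b(q) = 0 (b(q) = (1 + (3 - 4))*(-1 + 6) = (1 - 1)*5 = 0*5 = 0)
A(E) = E² (A(E) = E*(0 + E) = E*E = E²)
(A(4) + 20)² = (4² + 20)² = (16 + 20)² = 36² = 1296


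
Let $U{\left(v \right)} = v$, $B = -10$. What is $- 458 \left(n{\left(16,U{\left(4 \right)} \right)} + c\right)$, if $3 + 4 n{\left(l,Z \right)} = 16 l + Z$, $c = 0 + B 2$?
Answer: $- \frac{40533}{2} \approx -20267.0$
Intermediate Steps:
$c = -20$ ($c = 0 - 20 = -20$)
$n{\left(l,Z \right)} = - \frac{3}{4} + 4 l + \frac{Z}{4}$ ($n{\left(l,Z \right)} = - \frac{3}{4} + \frac{16 l + Z}{4} = - \frac{3}{4} + \frac{Z + 16 l}{4} = - \frac{3}{4} + \left(4 l + \frac{Z}{4}\right) = - \frac{3}{4} + 4 l + \frac{Z}{4}$)
$- 458 \left(n{\left(16,U{\left(4 \right)} \right)} + c\right) = - 458 \left(\left(- \frac{3}{4} + 4 \cdot 16 + \frac{1}{4} \cdot 4\right) - 20\right) = - 458 \left(\left(- \frac{3}{4} + 64 + 1\right) - 20\right) = - 458 \left(\frac{257}{4} - 20\right) = \left(-458\right) \frac{177}{4} = - \frac{40533}{2}$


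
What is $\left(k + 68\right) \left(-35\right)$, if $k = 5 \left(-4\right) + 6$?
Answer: $-1890$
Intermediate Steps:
$k = -14$ ($k = -20 + 6 = -14$)
$\left(k + 68\right) \left(-35\right) = \left(-14 + 68\right) \left(-35\right) = 54 \left(-35\right) = -1890$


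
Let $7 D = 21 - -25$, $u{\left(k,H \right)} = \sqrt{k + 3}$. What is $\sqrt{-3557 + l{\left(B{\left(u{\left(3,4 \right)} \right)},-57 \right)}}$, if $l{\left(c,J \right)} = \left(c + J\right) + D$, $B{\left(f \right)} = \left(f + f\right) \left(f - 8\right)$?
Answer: $\frac{4 \sqrt{-11011 - 49 \sqrt{6}}}{7} \approx 60.288 i$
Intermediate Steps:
$u{\left(k,H \right)} = \sqrt{3 + k}$
$D = \frac{46}{7}$ ($D = \frac{21 - -25}{7} = \frac{21 + 25}{7} = \frac{1}{7} \cdot 46 = \frac{46}{7} \approx 6.5714$)
$B{\left(f \right)} = 2 f \left(-8 + f\right)$
$l{\left(c,J \right)} = \frac{46}{7} + J + c$ ($l{\left(c,J \right)} = \left(c + J\right) + \frac{46}{7} = \left(J + c\right) + \frac{46}{7} = \frac{46}{7} + J + c$)
$\sqrt{-3557 + l{\left(B{\left(u{\left(3,4 \right)} \right)},-57 \right)}} = \sqrt{-3557 + \left(\frac{46}{7} - 57 + 2 \sqrt{3 + 3} \left(-8 + \sqrt{3 + 3}\right)\right)} = \sqrt{-3557 + \left(\frac{46}{7} - 57 + 2 \sqrt{6} \left(-8 + \sqrt{6}\right)\right)} = \sqrt{-3557 - \left(\frac{353}{7} - 2 \sqrt{6} \left(-8 + \sqrt{6}\right)\right)} = \sqrt{- \frac{25252}{7} + 2 \sqrt{6} \left(-8 + \sqrt{6}\right)}$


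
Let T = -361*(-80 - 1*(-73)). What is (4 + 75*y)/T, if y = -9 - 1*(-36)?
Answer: 2029/2527 ≈ 0.80293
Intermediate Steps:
y = 27 (y = -9 + 36 = 27)
T = 2527 (T = -361*(-80 + 73) = -361*(-7) = 2527)
(4 + 75*y)/T = (4 + 75*27)/2527 = (4 + 2025)*(1/2527) = 2029*(1/2527) = 2029/2527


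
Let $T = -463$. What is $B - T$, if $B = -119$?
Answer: $344$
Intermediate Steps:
$B - T = -119 - -463 = -119 + 463 = 344$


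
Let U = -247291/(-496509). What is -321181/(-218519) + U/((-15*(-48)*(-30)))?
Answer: 492068845172053/334789663384800 ≈ 1.4698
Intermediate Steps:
U = 247291/496509 (U = -247291*(-1/496509) = 247291/496509 ≈ 0.49806)
-321181/(-218519) + U/((-15*(-48)*(-30))) = -321181/(-218519) + 247291/(496509*((-15*(-48)*(-30)))) = -321181*(-1/218519) + 247291/(496509*((720*(-30)))) = 45883/31217 + (247291/496509)/(-21600) = 45883/31217 + (247291/496509)*(-1/21600) = 45883/31217 - 247291/10724594400 = 492068845172053/334789663384800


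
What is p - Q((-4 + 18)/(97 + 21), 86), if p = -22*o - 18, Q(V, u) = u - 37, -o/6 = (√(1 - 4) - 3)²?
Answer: 725 - 792*I*√3 ≈ 725.0 - 1371.8*I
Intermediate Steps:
o = -6*(-3 + I*√3)² (o = -6*(√(1 - 4) - 3)² = -6*(√(-3) - 3)² = -6*(I*√3 - 3)² = -6*(-3 + I*√3)² ≈ -36.0 + 62.354*I)
Q(V, u) = -37 + u
p = 774 - 792*I*√3 (p = -22*(-36 + 36*I*√3) - 18 = (792 - 792*I*√3) - 18 = 774 - 792*I*√3 ≈ 774.0 - 1371.8*I)
p - Q((-4 + 18)/(97 + 21), 86) = (774 - 792*I*√3) - (-37 + 86) = (774 - 792*I*√3) - 1*49 = (774 - 792*I*√3) - 49 = 725 - 792*I*√3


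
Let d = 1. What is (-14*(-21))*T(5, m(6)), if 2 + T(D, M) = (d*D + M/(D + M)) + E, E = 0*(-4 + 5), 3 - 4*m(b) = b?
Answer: 14112/17 ≈ 830.12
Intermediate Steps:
m(b) = ¾ - b/4
E = 0 (E = 0*1 = 0)
T(D, M) = -2 + D + M/(D + M) (T(D, M) = -2 + ((1*D + M/(D + M)) + 0) = -2 + ((D + M/(D + M)) + 0) = -2 + (D + M/(D + M)) = -2 + D + M/(D + M))
(-14*(-21))*T(5, m(6)) = (-14*(-21))*((5² - (¾ - ¼*6) - 2*5 + 5*(¾ - ¼*6))/(5 + (¾ - ¼*6))) = 294*((25 - (¾ - 3/2) - 10 + 5*(¾ - 3/2))/(5 + (¾ - 3/2))) = 294*((25 - 1*(-¾) - 10 + 5*(-¾))/(5 - ¾)) = 294*((25 + ¾ - 10 - 15/4)/(17/4)) = 294*((4/17)*12) = 294*(48/17) = 14112/17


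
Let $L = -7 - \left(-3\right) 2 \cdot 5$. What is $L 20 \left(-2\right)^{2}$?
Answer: $1840$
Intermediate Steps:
$L = 23$ ($L = -7 - \left(-6\right) 5 = -7 - -30 = -7 + 30 = 23$)
$L 20 \left(-2\right)^{2} = 23 \cdot 20 \left(-2\right)^{2} = 460 \cdot 4 = 1840$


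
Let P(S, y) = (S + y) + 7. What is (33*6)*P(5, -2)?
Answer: 1980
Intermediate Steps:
P(S, y) = 7 + S + y
(33*6)*P(5, -2) = (33*6)*(7 + 5 - 2) = 198*10 = 1980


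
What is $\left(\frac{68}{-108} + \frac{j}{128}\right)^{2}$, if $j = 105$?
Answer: $\frac{434281}{11943936} \approx 0.03636$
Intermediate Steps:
$\left(\frac{68}{-108} + \frac{j}{128}\right)^{2} = \left(\frac{68}{-108} + \frac{105}{128}\right)^{2} = \left(68 \left(- \frac{1}{108}\right) + 105 \cdot \frac{1}{128}\right)^{2} = \left(- \frac{17}{27} + \frac{105}{128}\right)^{2} = \left(\frac{659}{3456}\right)^{2} = \frac{434281}{11943936}$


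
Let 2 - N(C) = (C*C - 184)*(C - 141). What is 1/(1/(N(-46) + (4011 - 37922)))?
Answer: 327375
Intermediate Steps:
N(C) = 2 - (-184 + C²)*(-141 + C) (N(C) = 2 - (C*C - 184)*(C - 141) = 2 - (C² - 184)*(-141 + C) = 2 - (-184 + C²)*(-141 + C))
1/(1/(N(-46) + (4011 - 37922))) = 1/(1/((-25942 - 1*(-46)³ + 141*(-46)² + 184*(-46)) + (4011 - 37922))) = 1/(1/((-25942 - 1*(-97336) + 141*2116 - 8464) - 33911)) = 1/(1/((-25942 + 97336 + 298356 - 8464) - 33911)) = 1/(1/(361286 - 33911)) = 1/(1/327375) = 327375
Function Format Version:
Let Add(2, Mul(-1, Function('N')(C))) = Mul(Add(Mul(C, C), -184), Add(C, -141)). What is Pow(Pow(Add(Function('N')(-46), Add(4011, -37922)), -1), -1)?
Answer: 327375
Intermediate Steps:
Function('N')(C) = Add(2, Mul(-1, Add(-184, Pow(C, 2)), Add(-141, C))) (Function('N')(C) = Add(2, Mul(-1, Mul(Add(Mul(C, C), -184), Add(C, -141)))) = Add(2, Mul(-1, Mul(Add(Pow(C, 2), -184), Add(-141, C)))) = Add(2, Mul(-1, Mul(Add(-184, Pow(C, 2)), Add(-141, C)))) = Add(2, Mul(-1, Add(-184, Pow(C, 2)), Add(-141, C))))
Pow(Pow(Add(Function('N')(-46), Add(4011, -37922)), -1), -1) = Pow(Pow(Add(Add(-25942, Mul(-1, Pow(-46, 3)), Mul(141, Pow(-46, 2)), Mul(184, -46)), Add(4011, -37922)), -1), -1) = Pow(Pow(Add(Add(-25942, Mul(-1, -97336), Mul(141, 2116), -8464), -33911), -1), -1) = Pow(Pow(Add(Add(-25942, 97336, 298356, -8464), -33911), -1), -1) = Pow(Pow(Add(361286, -33911), -1), -1) = Pow(Pow(327375, -1), -1) = Pow(Rational(1, 327375), -1) = 327375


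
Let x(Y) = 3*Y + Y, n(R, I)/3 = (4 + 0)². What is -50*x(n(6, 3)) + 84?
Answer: -9516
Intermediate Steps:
n(R, I) = 48 (n(R, I) = 3*(4 + 0)² = 3*4² = 3*16 = 48)
x(Y) = 4*Y
-50*x(n(6, 3)) + 84 = -200*48 + 84 = -50*192 + 84 = -9600 + 84 = -9516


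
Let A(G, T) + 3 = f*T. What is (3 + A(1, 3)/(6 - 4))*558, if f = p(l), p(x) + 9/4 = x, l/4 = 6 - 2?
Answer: 49383/4 ≈ 12346.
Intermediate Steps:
l = 16 (l = 4*(6 - 2) = 4*4 = 16)
p(x) = -9/4 + x
f = 55/4 (f = -9/4 + 16 = 55/4 ≈ 13.750)
A(G, T) = -3 + 55*T/4
(3 + A(1, 3)/(6 - 4))*558 = (3 + (-3 + (55/4)*3)/(6 - 4))*558 = (3 + (-3 + 165/4)/2)*558 = (3 + (153/4)*(½))*558 = (3 + 153/8)*558 = (177/8)*558 = 49383/4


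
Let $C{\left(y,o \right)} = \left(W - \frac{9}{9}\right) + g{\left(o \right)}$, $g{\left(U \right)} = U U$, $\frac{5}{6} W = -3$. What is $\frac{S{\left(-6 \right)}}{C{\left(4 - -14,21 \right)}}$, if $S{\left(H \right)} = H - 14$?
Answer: $- \frac{50}{1091} \approx -0.04583$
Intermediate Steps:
$W = - \frac{18}{5}$ ($W = \frac{6}{5} \left(-3\right) = - \frac{18}{5} \approx -3.6$)
$g{\left(U \right)} = U^{2}$
$S{\left(H \right)} = -14 + H$ ($S{\left(H \right)} = H - 14 = -14 + H$)
$C{\left(y,o \right)} = - \frac{23}{5} + o^{2}$ ($C{\left(y,o \right)} = \left(- \frac{18}{5} - \frac{9}{9}\right) + o^{2} = \left(- \frac{18}{5} - 1\right) + o^{2} = - \frac{23}{5} + o^{2}$)
$\frac{S{\left(-6 \right)}}{C{\left(4 - -14,21 \right)}} = \frac{-14 - 6}{- \frac{23}{5} + 21^{2}} = - \frac{20}{- \frac{23}{5} + 441} = - \frac{20}{\frac{2182}{5}} = \left(-20\right) \frac{5}{2182} = - \frac{50}{1091}$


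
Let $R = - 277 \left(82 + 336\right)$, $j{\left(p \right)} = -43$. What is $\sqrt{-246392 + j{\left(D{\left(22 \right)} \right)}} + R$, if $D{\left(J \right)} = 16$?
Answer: $-115786 + i \sqrt{246435} \approx -1.1579 \cdot 10^{5} + 496.42 i$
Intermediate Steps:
$R = -115786$ ($R = \left(-277\right) 418 = -115786$)
$\sqrt{-246392 + j{\left(D{\left(22 \right)} \right)}} + R = \sqrt{-246392 - 43} - 115786 = \sqrt{-246435} - 115786 = i \sqrt{246435} - 115786 = -115786 + i \sqrt{246435}$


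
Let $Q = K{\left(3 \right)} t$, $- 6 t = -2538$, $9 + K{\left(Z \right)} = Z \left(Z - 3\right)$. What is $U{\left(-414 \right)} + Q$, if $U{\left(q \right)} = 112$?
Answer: $-3695$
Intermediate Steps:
$K{\left(Z \right)} = -9 + Z \left(-3 + Z\right)$ ($K{\left(Z \right)} = -9 + Z \left(Z - 3\right) = -9 + Z \left(-3 + Z\right)$)
$t = 423$ ($t = \left(- \frac{1}{6}\right) \left(-2538\right) = 423$)
$Q = -3807$ ($Q = \left(-9 + 3^{2} - 9\right) 423 = \left(-9 + 9 - 9\right) 423 = \left(-9\right) 423 = -3807$)
$U{\left(-414 \right)} + Q = 112 - 3807 = -3695$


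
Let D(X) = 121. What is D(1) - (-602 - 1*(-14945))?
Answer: -14222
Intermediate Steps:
D(1) - (-602 - 1*(-14945)) = 121 - (-602 - 1*(-14945)) = 121 - (-602 + 14945) = 121 - 1*14343 = 121 - 14343 = -14222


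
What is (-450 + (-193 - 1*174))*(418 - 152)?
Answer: -217322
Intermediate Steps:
(-450 + (-193 - 1*174))*(418 - 152) = (-450 + (-193 - 174))*266 = (-450 - 367)*266 = -817*266 = -217322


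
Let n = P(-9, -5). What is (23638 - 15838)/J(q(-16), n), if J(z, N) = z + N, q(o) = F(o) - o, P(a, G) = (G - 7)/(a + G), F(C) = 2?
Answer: 4550/11 ≈ 413.64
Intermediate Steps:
P(a, G) = (-7 + G)/(G + a)
n = 6/7 (n = (-7 - 5)/(-5 - 9) = -12/(-14) = -1/14*(-12) = 6/7 ≈ 0.85714)
q(o) = 2 - o
J(z, N) = N + z
(23638 - 15838)/J(q(-16), n) = (23638 - 15838)/(6/7 + (2 - 1*(-16))) = 7800/(6/7 + (2 + 16)) = 7800/(6/7 + 18) = 7800/(132/7) = 7800*(7/132) = 4550/11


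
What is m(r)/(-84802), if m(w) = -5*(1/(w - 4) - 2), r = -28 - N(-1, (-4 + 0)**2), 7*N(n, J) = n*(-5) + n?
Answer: -2315/19334856 ≈ -0.00011973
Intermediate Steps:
N(n, J) = -4*n/7 (N(n, J) = (n*(-5) + n)/7 = (-5*n + n)/7 = (-4*n)/7 = -4*n/7)
r = -200/7 (r = -28 - (-4)*(-1)/7 = -28 - 1*4/7 = -28 - 4/7 = -200/7 ≈ -28.571)
m(w) = 10 - 5/(-4 + w) (m(w) = -5*(1/(-4 + w) - 2) = -5*(-2 + 1/(-4 + w)) = 10 - 5/(-4 + w))
m(r)/(-84802) = (5*(-9 + 2*(-200/7))/(-4 - 200/7))/(-84802) = (5*(-9 - 400/7)/(-228/7))*(-1/84802) = (5*(-7/228)*(-463/7))*(-1/84802) = (2315/228)*(-1/84802) = -2315/19334856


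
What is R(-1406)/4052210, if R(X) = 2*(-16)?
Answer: -16/2026105 ≈ -7.8969e-6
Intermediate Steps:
R(X) = -32
R(-1406)/4052210 = -32/4052210 = -32*1/4052210 = -16/2026105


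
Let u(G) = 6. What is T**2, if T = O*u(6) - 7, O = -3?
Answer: 625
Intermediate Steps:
T = -25 (T = -3*6 - 7 = -18 - 7 = -25)
T**2 = (-25)**2 = 625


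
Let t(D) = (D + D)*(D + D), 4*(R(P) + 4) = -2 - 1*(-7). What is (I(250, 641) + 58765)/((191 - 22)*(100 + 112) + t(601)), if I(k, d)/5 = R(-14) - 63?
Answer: 77915/1974176 ≈ 0.039467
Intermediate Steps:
R(P) = -11/4 (R(P) = -4 + (-2 - 1*(-7))/4 = -4 + (-2 + 7)/4 = -4 + (¼)*5 = -4 + 5/4 = -11/4)
I(k, d) = -1315/4 (I(k, d) = 5*(-11/4 - 63) = 5*(-263/4) = -1315/4)
t(D) = 4*D² (t(D) = (2*D)*(2*D) = 4*D²)
(I(250, 641) + 58765)/((191 - 22)*(100 + 112) + t(601)) = (-1315/4 + 58765)/((191 - 22)*(100 + 112) + 4*601²) = 233745/(4*(169*212 + 4*361201)) = 233745/(4*(35828 + 1444804)) = (233745/4)/1480632 = (233745/4)*(1/1480632) = 77915/1974176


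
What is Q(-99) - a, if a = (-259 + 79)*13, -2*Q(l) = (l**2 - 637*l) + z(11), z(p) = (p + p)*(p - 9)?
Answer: -34114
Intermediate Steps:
z(p) = 2*p*(-9 + p) (z(p) = (2*p)*(-9 + p) = 2*p*(-9 + p))
Q(l) = -22 - l**2/2 + 637*l/2 (Q(l) = -((l**2 - 637*l) + 2*11*(-9 + 11))/2 = -((l**2 - 637*l) + 2*11*2)/2 = -((l**2 - 637*l) + 44)/2 = -(44 + l**2 - 637*l)/2 = -22 - l**2/2 + 637*l/2)
a = -2340 (a = -180*13 = -2340)
Q(-99) - a = (-22 - 1/2*(-99)**2 + (637/2)*(-99)) - 1*(-2340) = (-22 - 1/2*9801 - 63063/2) + 2340 = (-22 - 9801/2 - 63063/2) + 2340 = -36454 + 2340 = -34114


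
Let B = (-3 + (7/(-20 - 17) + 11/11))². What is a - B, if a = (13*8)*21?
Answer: 2983335/1369 ≈ 2179.2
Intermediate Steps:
B = 6561/1369 (B = (-3 + (7/(-37) + 11*(1/11)))² = (-3 + (7*(-1/37) + 1))² = (-3 + (-7/37 + 1))² = (-3 + 30/37)² = (-81/37)² = 6561/1369 ≈ 4.7925)
a = 2184 (a = 104*21 = 2184)
a - B = 2184 - 1*6561/1369 = 2184 - 6561/1369 = 2983335/1369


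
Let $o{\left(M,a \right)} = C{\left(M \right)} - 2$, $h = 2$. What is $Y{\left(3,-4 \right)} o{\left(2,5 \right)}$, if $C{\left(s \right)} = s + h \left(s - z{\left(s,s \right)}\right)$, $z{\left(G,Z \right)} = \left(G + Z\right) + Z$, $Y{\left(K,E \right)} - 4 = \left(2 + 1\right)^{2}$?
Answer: $-104$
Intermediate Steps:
$Y{\left(K,E \right)} = 13$ ($Y{\left(K,E \right)} = 4 + \left(2 + 1\right)^{2} = 4 + 3^{2} = 4 + 9 = 13$)
$z{\left(G,Z \right)} = G + 2 Z$
$C{\left(s \right)} = - 3 s$ ($C{\left(s \right)} = s + 2 \left(s - \left(s + 2 s\right)\right) = s + 2 \left(s - 3 s\right) = s + 2 \left(- 2 s\right) = s - 4 s = - 3 s$)
$o{\left(M,a \right)} = -2 - 3 M$ ($o{\left(M,a \right)} = - 3 M - 2 = -2 - 3 M$)
$Y{\left(3,-4 \right)} o{\left(2,5 \right)} = 13 \left(-2 - 6\right) = 13 \left(-8\right) = -104$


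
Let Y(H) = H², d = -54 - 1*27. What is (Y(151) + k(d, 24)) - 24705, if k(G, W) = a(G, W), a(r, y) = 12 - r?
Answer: -1811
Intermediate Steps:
d = -81 (d = -54 - 27 = -81)
k(G, W) = 12 - G
(Y(151) + k(d, 24)) - 24705 = (151² + (12 - 1*(-81))) - 24705 = (22801 + (12 + 81)) - 24705 = (22801 + 93) - 24705 = 22894 - 24705 = -1811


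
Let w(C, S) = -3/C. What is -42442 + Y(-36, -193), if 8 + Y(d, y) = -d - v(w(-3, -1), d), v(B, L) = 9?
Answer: -42423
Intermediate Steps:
Y(d, y) = -17 - d (Y(d, y) = -8 + (-d - 1*9) = -8 + (-d - 9) = -8 + (-9 - d) = -17 - d)
-42442 + Y(-36, -193) = -42442 + (-17 - 1*(-36)) = -42442 + (-17 + 36) = -42442 + 19 = -42423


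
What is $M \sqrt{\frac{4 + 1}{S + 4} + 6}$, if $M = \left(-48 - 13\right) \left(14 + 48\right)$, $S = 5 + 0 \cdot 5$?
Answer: $- \frac{3782 \sqrt{59}}{3} \approx -9683.4$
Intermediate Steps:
$S = 5$ ($S = 5 + 0 = 5$)
$M = -3782$ ($M = \left(-61\right) 62 = -3782$)
$M \sqrt{\frac{4 + 1}{S + 4} + 6} = - 3782 \sqrt{\frac{4 + 1}{5 + 4} + 6} = - 3782 \sqrt{\frac{5}{9} + 6} = - 3782 \sqrt{\frac{59}{9}} = - 3782 \frac{\sqrt{59}}{3} = - \frac{3782 \sqrt{59}}{3}$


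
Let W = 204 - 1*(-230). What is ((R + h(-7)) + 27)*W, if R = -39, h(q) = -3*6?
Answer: -13020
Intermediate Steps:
h(q) = -18
W = 434 (W = 204 + 230 = 434)
((R + h(-7)) + 27)*W = ((-39 - 18) + 27)*434 = (-57 + 27)*434 = -30*434 = -13020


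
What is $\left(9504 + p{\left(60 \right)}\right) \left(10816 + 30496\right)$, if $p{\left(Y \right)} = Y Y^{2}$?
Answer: $9316021248$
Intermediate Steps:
$p{\left(Y \right)} = Y^{3}$
$\left(9504 + p{\left(60 \right)}\right) \left(10816 + 30496\right) = \left(9504 + 60^{3}\right) \left(10816 + 30496\right) = \left(9504 + 216000\right) 41312 = 225504 \cdot 41312 = 9316021248$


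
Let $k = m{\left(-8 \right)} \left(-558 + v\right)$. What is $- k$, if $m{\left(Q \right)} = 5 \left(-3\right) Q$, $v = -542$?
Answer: $132000$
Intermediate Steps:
$m{\left(Q \right)} = - 15 Q$
$k = -132000$ ($k = \left(-15\right) \left(-8\right) \left(-558 - 542\right) = 120 \left(-1100\right) = -132000$)
$- k = \left(-1\right) \left(-132000\right) = 132000$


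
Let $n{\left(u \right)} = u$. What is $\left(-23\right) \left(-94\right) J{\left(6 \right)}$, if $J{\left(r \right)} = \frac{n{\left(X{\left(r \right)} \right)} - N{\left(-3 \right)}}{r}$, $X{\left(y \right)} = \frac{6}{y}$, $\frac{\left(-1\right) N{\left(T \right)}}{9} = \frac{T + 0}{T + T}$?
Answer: $\frac{11891}{6} \approx 1981.8$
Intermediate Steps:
$N{\left(T \right)} = - \frac{9}{2}$ ($N{\left(T \right)} = - 9 \frac{T + 0}{T + T} = - 9 \frac{T}{2 T} = - 9 T \frac{1}{2 T} = \left(-9\right) \frac{1}{2} = - \frac{9}{2}$)
$J{\left(r \right)} = \frac{\frac{9}{2} + \frac{6}{r}}{r}$ ($J{\left(r \right)} = \frac{\frac{6}{r} - - \frac{9}{2}}{r} = \frac{\frac{6}{r} + \frac{9}{2}}{r} = \frac{\frac{9}{2} + \frac{6}{r}}{r}$)
$\left(-23\right) \left(-94\right) J{\left(6 \right)} = \left(-23\right) \left(-94\right) \frac{3 \left(4 + 3 \cdot 6\right)}{2 \cdot 36} = 2162 \cdot \frac{3}{2} \cdot \frac{1}{36} \left(4 + 18\right) = 2162 \cdot \frac{3}{2} \cdot \frac{1}{36} \cdot 22 = 2162 \cdot \frac{11}{12} = \frac{11891}{6}$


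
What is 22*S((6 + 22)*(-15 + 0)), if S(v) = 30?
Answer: 660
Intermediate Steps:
22*S((6 + 22)*(-15 + 0)) = 22*30 = 660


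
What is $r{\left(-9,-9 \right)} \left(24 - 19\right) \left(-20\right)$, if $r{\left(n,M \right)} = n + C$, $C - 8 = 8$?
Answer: $-700$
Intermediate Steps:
$C = 16$ ($C = 8 + 8 = 16$)
$r{\left(n,M \right)} = 16 + n$ ($r{\left(n,M \right)} = n + 16 = 16 + n$)
$r{\left(-9,-9 \right)} \left(24 - 19\right) \left(-20\right) = \left(16 - 9\right) \left(24 - 19\right) \left(-20\right) = 7 \left(24 - 19\right) \left(-20\right) = 7 \cdot 5 \left(-20\right) = 35 \left(-20\right) = -700$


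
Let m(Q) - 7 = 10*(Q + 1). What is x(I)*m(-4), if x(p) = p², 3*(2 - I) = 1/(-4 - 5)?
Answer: -69575/729 ≈ -95.439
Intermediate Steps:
I = 55/27 (I = 2 - 1/(3*(-4 - 5)) = 2 - ⅓/(-9) = 2 - ⅓*(-⅑) = 2 + 1/27 = 55/27 ≈ 2.0370)
m(Q) = 17 + 10*Q (m(Q) = 7 + 10*(Q + 1) = 7 + 10*(1 + Q) = 7 + (10 + 10*Q) = 17 + 10*Q)
x(I)*m(-4) = (55/27)²*(17 + 10*(-4)) = 3025*(17 - 40)/729 = (3025/729)*(-23) = -69575/729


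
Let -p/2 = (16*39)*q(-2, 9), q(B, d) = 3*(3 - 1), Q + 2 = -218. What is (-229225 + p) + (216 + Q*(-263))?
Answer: -178637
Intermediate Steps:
Q = -220 (Q = -2 - 218 = -220)
q(B, d) = 6 (q(B, d) = 3*2 = 6)
p = -7488 (p = -2*16*39*6 = -1248*6 = -2*3744 = -7488)
(-229225 + p) + (216 + Q*(-263)) = (-229225 - 7488) + (216 - 220*(-263)) = -236713 + (216 + 57860) = -236713 + 58076 = -178637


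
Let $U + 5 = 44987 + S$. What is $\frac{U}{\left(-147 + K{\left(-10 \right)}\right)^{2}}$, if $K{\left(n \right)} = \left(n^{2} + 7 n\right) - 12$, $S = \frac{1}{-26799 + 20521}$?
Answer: $\frac{282396995}{104472198} \approx 2.7031$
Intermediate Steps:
$S = - \frac{1}{6278}$ ($S = \frac{1}{-6278} = - \frac{1}{6278} \approx -0.00015929$)
$K{\left(n \right)} = -12 + n^{2} + 7 n$ ($K{\left(n \right)} = \left(n^{2} + 7 n\right) - 12 = -12 + n^{2} + 7 n$)
$U = \frac{282396995}{6278}$ ($U = -5 + \left(44987 - \frac{1}{6278}\right) = -5 + \frac{282428385}{6278} = \frac{282396995}{6278} \approx 44982.0$)
$\frac{U}{\left(-147 + K{\left(-10 \right)}\right)^{2}} = \frac{282396995}{6278 \left(-147 + \left(-12 + \left(-10\right)^{2} + 7 \left(-10\right)\right)\right)^{2}} = \frac{282396995}{6278 \left(-147 - -18\right)^{2}} = \frac{282396995}{6278 \left(-147 + 18\right)^{2}} = \frac{282396995}{6278 \left(-129\right)^{2}} = \frac{282396995}{6278 \cdot 16641} = \frac{282396995}{6278} \cdot \frac{1}{16641} = \frac{282396995}{104472198}$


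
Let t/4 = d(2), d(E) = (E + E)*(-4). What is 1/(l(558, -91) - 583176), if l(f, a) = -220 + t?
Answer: -1/583460 ≈ -1.7139e-6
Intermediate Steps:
d(E) = -8*E (d(E) = (2*E)*(-4) = -8*E)
t = -64 (t = 4*(-8*2) = 4*(-16) = -64)
l(f, a) = -284 (l(f, a) = -220 - 64 = -284)
1/(l(558, -91) - 583176) = 1/(-284 - 583176) = 1/(-583460) = -1/583460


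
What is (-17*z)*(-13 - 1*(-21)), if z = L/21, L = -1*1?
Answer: 136/21 ≈ 6.4762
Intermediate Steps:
L = -1
z = -1/21 ≈ -0.047619
(-17*z)*(-13 - 1*(-21)) = (-17*(-1/21))*(-13 - 1*(-21)) = 17*(-13 + 21)/21 = (17/21)*8 = 136/21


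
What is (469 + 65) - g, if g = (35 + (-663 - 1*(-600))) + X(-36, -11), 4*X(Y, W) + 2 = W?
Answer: 2261/4 ≈ 565.25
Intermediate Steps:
X(Y, W) = -½ + W/4
g = -125/4 (g = (35 + (-663 - 1*(-600))) + (-½ + (¼)*(-11)) = (35 + (-663 + 600)) + (-½ - 11/4) = (35 - 63) - 13/4 = -28 - 13/4 = -125/4 ≈ -31.250)
(469 + 65) - g = (469 + 65) - 1*(-125/4) = 534 + 125/4 = 2261/4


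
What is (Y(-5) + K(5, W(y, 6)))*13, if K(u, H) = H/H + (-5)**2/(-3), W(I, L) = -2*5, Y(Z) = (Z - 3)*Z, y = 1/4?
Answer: 1274/3 ≈ 424.67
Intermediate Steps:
y = 1/4 ≈ 0.25000
Y(Z) = Z*(-3 + Z) (Y(Z) = (-3 + Z)*Z = Z*(-3 + Z))
W(I, L) = -10
K(u, H) = -22/3 (K(u, H) = 1 + 25*(-1/3) = 1 - 25/3 = -22/3)
(Y(-5) + K(5, W(y, 6)))*13 = (-5*(-3 - 5) - 22/3)*13 = (-5*(-8) - 22/3)*13 = (40 - 22/3)*13 = (98/3)*13 = 1274/3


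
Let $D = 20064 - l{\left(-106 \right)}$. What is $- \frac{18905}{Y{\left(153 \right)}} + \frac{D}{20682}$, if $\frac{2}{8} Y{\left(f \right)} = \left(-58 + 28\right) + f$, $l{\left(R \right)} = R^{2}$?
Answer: $- \frac{64441639}{1695924} \approx -37.998$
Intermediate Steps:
$Y{\left(f \right)} = -120 + 4 f$ ($Y{\left(f \right)} = 4 \left(\left(-58 + 28\right) + f\right) = 4 \left(-30 + f\right) = -120 + 4 f$)
$D = 8828$ ($D = 20064 - \left(-106\right)^{2} = 20064 - 11236 = 8828$)
$- \frac{18905}{Y{\left(153 \right)}} + \frac{D}{20682} = - \frac{18905}{-120 + 4 \cdot 153} + \frac{8828}{20682} = - \frac{18905}{-120 + 612} + 8828 \cdot \frac{1}{20682} = - \frac{18905}{492} + \frac{4414}{10341} = - \frac{64441639}{1695924}$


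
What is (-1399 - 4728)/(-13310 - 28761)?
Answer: 6127/42071 ≈ 0.14563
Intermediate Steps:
(-1399 - 4728)/(-13310 - 28761) = -6127/(-42071) = -6127*(-1/42071) = 6127/42071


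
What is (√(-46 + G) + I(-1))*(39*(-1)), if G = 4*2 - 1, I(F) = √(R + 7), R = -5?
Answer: -39*√2 - 39*I*√39 ≈ -55.154 - 243.55*I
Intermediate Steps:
I(F) = √2 (I(F) = √(-5 + 7) = √2)
G = 7 (G = 8 - 1 = 7)
(√(-46 + G) + I(-1))*(39*(-1)) = (√(-46 + 7) + √2)*(39*(-1)) = (√(-39) + √2)*(-39) = (I*√39 + √2)*(-39) = (√2 + I*√39)*(-39) = -39*√2 - 39*I*√39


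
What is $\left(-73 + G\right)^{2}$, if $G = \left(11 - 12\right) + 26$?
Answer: $2304$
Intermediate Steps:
$G = 25$ ($G = -1 + 26 = 25$)
$\left(-73 + G\right)^{2} = \left(-73 + 25\right)^{2} = \left(-48\right)^{2} = 2304$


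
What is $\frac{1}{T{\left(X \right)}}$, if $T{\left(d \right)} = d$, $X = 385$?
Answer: $\frac{1}{385} \approx 0.0025974$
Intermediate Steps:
$\frac{1}{T{\left(X \right)}} = \frac{1}{385}$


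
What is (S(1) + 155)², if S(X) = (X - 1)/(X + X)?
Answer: 24025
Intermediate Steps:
S(X) = (-1 + X)/(2*X) (S(X) = (-1 + X)/((2*X)) = (-1 + X)*(1/(2*X)) = (-1 + X)/(2*X))
(S(1) + 155)² = ((½)*(-1 + 1)/1 + 155)² = ((½)*1*0 + 155)² = (0 + 155)² = 155² = 24025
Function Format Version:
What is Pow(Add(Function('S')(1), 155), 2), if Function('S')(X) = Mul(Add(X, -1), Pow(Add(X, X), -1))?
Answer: 24025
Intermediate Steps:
Function('S')(X) = Mul(Rational(1, 2), Pow(X, -1), Add(-1, X)) (Function('S')(X) = Mul(Add(-1, X), Pow(Mul(2, X), -1)) = Mul(Add(-1, X), Mul(Rational(1, 2), Pow(X, -1))) = Mul(Rational(1, 2), Pow(X, -1), Add(-1, X)))
Pow(Add(Function('S')(1), 155), 2) = Pow(Add(Mul(Rational(1, 2), Pow(1, -1), Add(-1, 1)), 155), 2) = Pow(Add(Mul(Rational(1, 2), 1, 0), 155), 2) = Pow(Add(0, 155), 2) = Pow(155, 2) = 24025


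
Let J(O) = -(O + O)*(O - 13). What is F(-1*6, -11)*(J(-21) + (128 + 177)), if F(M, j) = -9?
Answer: 10107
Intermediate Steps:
J(O) = -2*O*(-13 + O)
F(-1*6, -11)*(J(-21) + (128 + 177)) = -9*(2*(-21)*(13 - 1*(-21)) + (128 + 177)) = -9*(2*(-21)*(13 + 21) + 305) = -9*(2*(-21)*34 + 305) = -9*(-1428 + 305) = -9*(-1123) = 10107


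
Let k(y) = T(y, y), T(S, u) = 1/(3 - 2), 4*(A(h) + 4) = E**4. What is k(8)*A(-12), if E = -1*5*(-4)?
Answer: 39996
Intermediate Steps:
E = 20 (E = -5*(-4) = 20)
A(h) = 39996 (A(h) = -4 + (1/4)*20**4 = -4 + (1/4)*160000 = -4 + 40000 = 39996)
T(S, u) = 1 (T(S, u) = 1/1 = 1)
k(y) = 1
k(8)*A(-12) = 1*39996 = 39996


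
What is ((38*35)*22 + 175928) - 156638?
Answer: 48550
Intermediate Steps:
((38*35)*22 + 175928) - 156638 = (1330*22 + 175928) - 156638 = (29260 + 175928) - 156638 = 205188 - 156638 = 48550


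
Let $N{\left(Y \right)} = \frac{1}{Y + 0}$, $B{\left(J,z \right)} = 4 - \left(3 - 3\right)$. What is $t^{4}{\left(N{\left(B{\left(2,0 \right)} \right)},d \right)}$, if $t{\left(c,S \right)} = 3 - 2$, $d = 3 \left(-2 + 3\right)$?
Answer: $1$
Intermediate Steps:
$B{\left(J,z \right)} = 4$ ($B{\left(J,z \right)} = 4 - 0 = 4 + 0 = 4$)
$d = 3$ ($d = 3 \cdot 1 = 3$)
$N{\left(Y \right)} = \frac{1}{Y}$
$t{\left(c,S \right)} = 1$ ($t{\left(c,S \right)} = 3 - 2 = 1$)
$t^{4}{\left(N{\left(B{\left(2,0 \right)} \right)},d \right)} = 1^{4} = 1$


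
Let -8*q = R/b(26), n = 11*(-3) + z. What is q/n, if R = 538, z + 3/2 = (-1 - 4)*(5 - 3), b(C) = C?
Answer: 269/4628 ≈ 0.058124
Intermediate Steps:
z = -23/2 (z = -3/2 + (-1 - 4)*(5 - 3) = -3/2 - 5*2 = -3/2 - 10 = -23/2 ≈ -11.500)
n = -89/2 (n = 11*(-3) - 23/2 = -33 - 23/2 = -89/2 ≈ -44.500)
q = -269/104 (q = -269/(4*26) = -⅛*269/13 = -269/104 ≈ -2.5865)
q/n = -269/(104*(-89/2)) = -269/104*(-2/89) = 269/4628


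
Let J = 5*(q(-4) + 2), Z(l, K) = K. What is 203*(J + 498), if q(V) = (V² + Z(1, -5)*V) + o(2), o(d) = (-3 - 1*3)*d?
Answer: 127484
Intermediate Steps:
o(d) = -6*d (o(d) = (-3 - 3)*d = -6*d)
q(V) = -12 + V² - 5*V (q(V) = (V² - 5*V) - 6*2 = (V² - 5*V) - 12 = -12 + V² - 5*V)
J = 130 (J = 5*((-12 + (-4)² - 5*(-4)) + 2) = 5*((-12 + 16 + 20) + 2) = 5*(24 + 2) = 5*26 = 130)
203*(J + 498) = 203*(130 + 498) = 203*628 = 127484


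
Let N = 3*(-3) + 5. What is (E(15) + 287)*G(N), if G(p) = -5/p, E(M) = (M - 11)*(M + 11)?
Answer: 1955/4 ≈ 488.75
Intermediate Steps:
N = -4 (N = -9 + 5 = -4)
E(M) = (-11 + M)*(11 + M)
(E(15) + 287)*G(N) = ((-121 + 15²) + 287)*(-5/(-4)) = ((-121 + 225) + 287)*(-5*(-¼)) = (104 + 287)*(5/4) = 391*(5/4) = 1955/4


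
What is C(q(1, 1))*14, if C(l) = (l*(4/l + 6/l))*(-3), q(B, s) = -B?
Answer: -420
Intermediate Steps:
C(l) = -30 (C(l) = (l*(10/l))*(-3) = 10*(-3) = -30)
C(q(1, 1))*14 = -30*14 = -420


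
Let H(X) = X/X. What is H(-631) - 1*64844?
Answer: -64843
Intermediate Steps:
H(X) = 1
H(-631) - 1*64844 = 1 - 1*64844 = 1 - 64844 = -64843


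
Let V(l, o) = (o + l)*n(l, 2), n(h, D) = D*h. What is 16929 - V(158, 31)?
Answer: -42795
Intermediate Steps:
V(l, o) = 2*l*(l + o) (V(l, o) = (o + l)*(2*l) = (l + o)*(2*l) = 2*l*(l + o))
16929 - V(158, 31) = 16929 - 2*158*(158 + 31) = 16929 - 2*158*189 = 16929 - 1*59724 = 16929 - 59724 = -42795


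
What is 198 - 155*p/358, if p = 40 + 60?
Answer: 27692/179 ≈ 154.70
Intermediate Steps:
p = 100
198 - 155*p/358 = 198 - 15500/358 = 198 - 155*50/179 = 198 - 7750/179 = 27692/179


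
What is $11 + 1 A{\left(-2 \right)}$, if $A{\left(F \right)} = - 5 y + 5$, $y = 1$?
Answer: $11$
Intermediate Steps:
$A{\left(F \right)} = 0$ ($A{\left(F \right)} = \left(-5\right) 1 + 5 = -5 + 5 = 0$)
$11 + 1 A{\left(-2 \right)} = 11 + 1 \cdot 0 = 11 + 0 = 11$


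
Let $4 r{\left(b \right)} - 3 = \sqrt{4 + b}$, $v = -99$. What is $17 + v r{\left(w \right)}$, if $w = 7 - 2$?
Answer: $- \frac{263}{2} \approx -131.5$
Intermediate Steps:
$w = 5$
$r{\left(b \right)} = \frac{3}{4} + \frac{\sqrt{4 + b}}{4}$
$17 + v r{\left(w \right)} = 17 - 99 \left(\frac{3}{4} + \frac{\sqrt{4 + 5}}{4}\right) = 17 - 99 \left(\frac{3}{4} + \frac{\sqrt{9}}{4}\right) = 17 - 99 \left(\frac{3}{4} + \frac{1}{4} \cdot 3\right) = 17 - 99 \left(\frac{3}{4} + \frac{3}{4}\right) = 17 - \frac{297}{2} = - \frac{263}{2}$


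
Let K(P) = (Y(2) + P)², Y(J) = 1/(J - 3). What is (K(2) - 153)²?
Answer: 23104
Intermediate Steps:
Y(J) = 1/(-3 + J)
K(P) = (-1 + P)² (K(P) = (1/(-3 + 2) + P)² = (1/(-1) + P)² = (-1 + P)²)
(K(2) - 153)² = ((-1 + 2)² - 153)² = (1² - 153)² = (1 - 153)² = (-152)² = 23104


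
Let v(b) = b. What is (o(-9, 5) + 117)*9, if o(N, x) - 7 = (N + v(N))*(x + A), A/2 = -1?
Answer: 630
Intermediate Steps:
A = -2 (A = 2*(-1) = -2)
o(N, x) = 7 + 2*N*(-2 + x) (o(N, x) = 7 + (N + N)*(x - 2) = 7 + (2*N)*(-2 + x) = 7 + 2*N*(-2 + x))
(o(-9, 5) + 117)*9 = ((7 - 4*(-9) + 2*(-9)*5) + 117)*9 = ((7 + 36 - 90) + 117)*9 = (-47 + 117)*9 = 70*9 = 630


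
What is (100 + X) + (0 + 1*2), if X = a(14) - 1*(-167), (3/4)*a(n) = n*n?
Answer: 1591/3 ≈ 530.33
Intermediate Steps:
a(n) = 4*n²/3 (a(n) = 4*(n*n)/3 = 4*n²/3)
X = 1285/3 (X = (4/3)*14² - 1*(-167) = (4/3)*196 + 167 = 784/3 + 167 = 1285/3 ≈ 428.33)
(100 + X) + (0 + 1*2) = (100 + 1285/3) + (0 + 1*2) = 1585/3 + (0 + 2) = 1585/3 + 2 = 1591/3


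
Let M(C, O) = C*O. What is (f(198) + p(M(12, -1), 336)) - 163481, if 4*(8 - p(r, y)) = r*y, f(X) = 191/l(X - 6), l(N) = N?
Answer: -31193089/192 ≈ -1.6246e+5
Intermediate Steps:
f(X) = 191/(-6 + X) (f(X) = 191/(X - 6) = 191/(-6 + X))
p(r, y) = 8 - r*y/4
(f(198) + p(M(12, -1), 336)) - 163481 = (191/(-6 + 198) + (8 - ¼*12*(-1)*336)) - 163481 = (191/192 + (8 - ¼*(-12)*336)) - 163481 = (191*(1/192) + (8 + 1008)) - 163481 = (191/192 + 1016) - 163481 = 195263/192 - 163481 = -31193089/192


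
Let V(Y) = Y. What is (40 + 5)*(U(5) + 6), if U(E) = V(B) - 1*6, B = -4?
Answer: -180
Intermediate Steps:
U(E) = -10 (U(E) = -4 - 1*6 = -4 - 6 = -10)
(40 + 5)*(U(5) + 6) = (40 + 5)*(-10 + 6) = 45*(-4) = -180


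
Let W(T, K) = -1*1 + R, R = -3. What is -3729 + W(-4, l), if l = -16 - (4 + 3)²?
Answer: -3733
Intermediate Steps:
l = -65 (l = -16 - 1*7² = -16 - 1*49 = -16 - 49 = -65)
W(T, K) = -4 (W(T, K) = -1*1 - 3 = -1 - 3 = -4)
-3729 + W(-4, l) = -3729 - 4 = -3733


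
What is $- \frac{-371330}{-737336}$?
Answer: $- \frac{185665}{368668} \approx -0.50361$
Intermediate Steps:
$- \frac{-371330}{-737336} = - \frac{\left(-371330\right) \left(-1\right)}{737336} = \left(-1\right) \frac{185665}{368668} = - \frac{185665}{368668}$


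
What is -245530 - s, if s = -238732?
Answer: -6798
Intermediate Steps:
-245530 - s = -245530 - 1*(-238732) = -245530 + 238732 = -6798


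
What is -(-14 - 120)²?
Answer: -17956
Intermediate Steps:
-(-14 - 120)² = -1*(-134)² = -1*17956 = -17956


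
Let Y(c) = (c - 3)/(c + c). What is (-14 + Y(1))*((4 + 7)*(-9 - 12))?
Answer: 3465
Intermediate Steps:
Y(c) = (-3 + c)/(2*c) (Y(c) = (-3 + c)/((2*c)) = (-3 + c)*(1/(2*c)) = (-3 + c)/(2*c))
(-14 + Y(1))*((4 + 7)*(-9 - 12)) = (-14 + (½)*(-3 + 1)/1)*((4 + 7)*(-9 - 12)) = (-14 + (½)*1*(-2))*(11*(-21)) = (-14 - 1)*(-231) = -15*(-231) = 3465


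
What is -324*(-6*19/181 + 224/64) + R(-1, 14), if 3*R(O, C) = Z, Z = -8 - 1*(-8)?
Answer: -168318/181 ≈ -929.93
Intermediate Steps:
Z = 0 (Z = -8 + 8 = 0)
R(O, C) = 0 (R(O, C) = (1/3)*0 = 0)
-324*(-6*19/181 + 224/64) + R(-1, 14) = -324*(-6*19/181 + 224/64) + 0 = -324*(-114*1/181 + 224*(1/64)) + 0 = -324*(-114/181 + 7/2) + 0 = -324*1039/362 + 0 = -168318/181 + 0 = -168318/181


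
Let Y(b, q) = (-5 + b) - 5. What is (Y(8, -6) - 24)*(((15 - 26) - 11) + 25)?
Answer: -78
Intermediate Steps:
Y(b, q) = -10 + b
(Y(8, -6) - 24)*(((15 - 26) - 11) + 25) = ((-10 + 8) - 24)*(((15 - 26) - 11) + 25) = (-2 - 24)*((-11 - 11) + 25) = -26*(-22 + 25) = -26*3 = -78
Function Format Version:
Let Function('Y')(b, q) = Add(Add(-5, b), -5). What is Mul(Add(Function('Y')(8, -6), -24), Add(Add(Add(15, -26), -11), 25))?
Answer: -78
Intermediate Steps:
Function('Y')(b, q) = Add(-10, b)
Mul(Add(Function('Y')(8, -6), -24), Add(Add(Add(15, -26), -11), 25)) = Mul(Add(Add(-10, 8), -24), Add(Add(Add(15, -26), -11), 25)) = Mul(Add(-2, -24), Add(Add(-11, -11), 25)) = Mul(-26, Add(-22, 25)) = Mul(-26, 3) = -78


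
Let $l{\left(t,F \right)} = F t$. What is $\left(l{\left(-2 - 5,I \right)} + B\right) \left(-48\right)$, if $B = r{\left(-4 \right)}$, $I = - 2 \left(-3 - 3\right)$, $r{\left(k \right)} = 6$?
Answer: $3744$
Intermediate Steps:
$I = 12$ ($I = \left(-2\right) \left(-6\right) = 12$)
$B = 6$
$\left(l{\left(-2 - 5,I \right)} + B\right) \left(-48\right) = \left(12 \left(-2 - 5\right) + 6\right) \left(-48\right) = \left(12 \left(-7\right) + 6\right) \left(-48\right) = \left(-84 + 6\right) \left(-48\right) = \left(-78\right) \left(-48\right) = 3744$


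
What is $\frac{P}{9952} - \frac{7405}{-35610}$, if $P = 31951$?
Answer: $\frac{121146967}{35439072} \approx 3.4185$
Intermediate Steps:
$\frac{P}{9952} - \frac{7405}{-35610} = \frac{31951}{9952} - \frac{7405}{-35610} = 31951 \cdot \frac{1}{9952} - - \frac{1481}{7122} = \frac{31951}{9952} + \frac{1481}{7122} = \frac{121146967}{35439072}$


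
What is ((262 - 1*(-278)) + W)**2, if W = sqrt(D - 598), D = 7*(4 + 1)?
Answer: (540 + I*sqrt(563))**2 ≈ 2.9104e+5 + 25626.0*I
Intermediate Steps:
D = 35 (D = 7*5 = 35)
W = I*sqrt(563) (W = sqrt(35 - 598) = sqrt(-563) = I*sqrt(563) ≈ 23.728*I)
((262 - 1*(-278)) + W)**2 = ((262 - 1*(-278)) + I*sqrt(563))**2 = ((262 + 278) + I*sqrt(563))**2 = (540 + I*sqrt(563))**2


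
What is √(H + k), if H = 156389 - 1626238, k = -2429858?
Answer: I*√3899707 ≈ 1974.8*I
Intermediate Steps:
H = -1469849
√(H + k) = √(-1469849 - 2429858) = √(-3899707) = I*√3899707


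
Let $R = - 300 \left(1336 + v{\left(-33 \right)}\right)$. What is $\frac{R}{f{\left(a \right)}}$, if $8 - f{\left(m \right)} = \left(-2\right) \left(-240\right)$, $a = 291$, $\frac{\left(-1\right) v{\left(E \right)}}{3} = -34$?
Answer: $\frac{53925}{59} \approx 913.98$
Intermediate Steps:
$v{\left(E \right)} = 102$ ($v{\left(E \right)} = \left(-3\right) \left(-34\right) = 102$)
$f{\left(m \right)} = -472$ ($f{\left(m \right)} = 8 - \left(-2\right) \left(-240\right) = 8 - 480 = -472$)
$R = -431400$ ($R = - 300 \left(1336 + 102\right) = \left(-300\right) 1438 = -431400$)
$\frac{R}{f{\left(a \right)}} = - \frac{431400}{-472} = \left(-431400\right) \left(- \frac{1}{472}\right) = \frac{53925}{59}$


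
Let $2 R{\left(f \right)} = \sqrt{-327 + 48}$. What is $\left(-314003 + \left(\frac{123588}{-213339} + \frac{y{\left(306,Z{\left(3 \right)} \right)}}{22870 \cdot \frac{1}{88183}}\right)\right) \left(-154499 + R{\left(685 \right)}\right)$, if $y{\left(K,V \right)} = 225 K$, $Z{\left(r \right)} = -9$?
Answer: $\frac{1219393220040999370}{162635431} - \frac{11838845753445 i \sqrt{31}}{162635431} \approx 7.4977 \cdot 10^{9} - 4.053 \cdot 10^{5} i$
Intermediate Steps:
$R{\left(f \right)} = \frac{3 i \sqrt{31}}{2}$ ($R{\left(f \right)} = \frac{\sqrt{-327 + 48}}{2} = \frac{\sqrt{-279}}{2} = \frac{3 i \sqrt{31}}{2}$)
$\left(-314003 + \left(\frac{123588}{-213339} + \frac{y{\left(306,Z{\left(3 \right)} \right)}}{22870 \cdot \frac{1}{88183}}\right)\right) \left(-154499 + R{\left(685 \right)}\right) = \left(-314003 + \left(\frac{123588}{-213339} + \frac{225 \cdot 306}{22870 \cdot \frac{1}{88183}}\right)\right) \left(-154499 + \frac{3 i \sqrt{31}}{2}\right) = \left(-314003 + \left(123588 \left(- \frac{1}{213339}\right) + \frac{68850}{22870 \cdot \frac{1}{88183}}\right)\right) \left(-154499 + \frac{3 i \sqrt{31}}{2}\right) = \left(-314003 - \left(\frac{41196}{71113} - \frac{68850}{\frac{22870}{88183}}\right)\right) \left(-154499 + \frac{3 i \sqrt{31}}{2}\right) = \left(-314003 + \left(- \frac{41196}{71113} + 68850 \cdot \frac{88183}{22870}\right)\right) \left(-154499 + \frac{3 i \sqrt{31}}{2}\right) = \left(-314003 + \left(- \frac{41196}{71113} + \frac{607139955}{2287}\right)\right) \left(-154499 + \frac{3 i \sqrt{31}}{2}\right) = \left(-314003 + \frac{43175449404663}{162635431}\right) \left(-154499 + \frac{3 i \sqrt{31}}{2}\right) = - \frac{7892563835630 \left(-154499 + \frac{3 i \sqrt{31}}{2}\right)}{162635431} = \frac{1219393220040999370}{162635431} - \frac{11838845753445 i \sqrt{31}}{162635431}$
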